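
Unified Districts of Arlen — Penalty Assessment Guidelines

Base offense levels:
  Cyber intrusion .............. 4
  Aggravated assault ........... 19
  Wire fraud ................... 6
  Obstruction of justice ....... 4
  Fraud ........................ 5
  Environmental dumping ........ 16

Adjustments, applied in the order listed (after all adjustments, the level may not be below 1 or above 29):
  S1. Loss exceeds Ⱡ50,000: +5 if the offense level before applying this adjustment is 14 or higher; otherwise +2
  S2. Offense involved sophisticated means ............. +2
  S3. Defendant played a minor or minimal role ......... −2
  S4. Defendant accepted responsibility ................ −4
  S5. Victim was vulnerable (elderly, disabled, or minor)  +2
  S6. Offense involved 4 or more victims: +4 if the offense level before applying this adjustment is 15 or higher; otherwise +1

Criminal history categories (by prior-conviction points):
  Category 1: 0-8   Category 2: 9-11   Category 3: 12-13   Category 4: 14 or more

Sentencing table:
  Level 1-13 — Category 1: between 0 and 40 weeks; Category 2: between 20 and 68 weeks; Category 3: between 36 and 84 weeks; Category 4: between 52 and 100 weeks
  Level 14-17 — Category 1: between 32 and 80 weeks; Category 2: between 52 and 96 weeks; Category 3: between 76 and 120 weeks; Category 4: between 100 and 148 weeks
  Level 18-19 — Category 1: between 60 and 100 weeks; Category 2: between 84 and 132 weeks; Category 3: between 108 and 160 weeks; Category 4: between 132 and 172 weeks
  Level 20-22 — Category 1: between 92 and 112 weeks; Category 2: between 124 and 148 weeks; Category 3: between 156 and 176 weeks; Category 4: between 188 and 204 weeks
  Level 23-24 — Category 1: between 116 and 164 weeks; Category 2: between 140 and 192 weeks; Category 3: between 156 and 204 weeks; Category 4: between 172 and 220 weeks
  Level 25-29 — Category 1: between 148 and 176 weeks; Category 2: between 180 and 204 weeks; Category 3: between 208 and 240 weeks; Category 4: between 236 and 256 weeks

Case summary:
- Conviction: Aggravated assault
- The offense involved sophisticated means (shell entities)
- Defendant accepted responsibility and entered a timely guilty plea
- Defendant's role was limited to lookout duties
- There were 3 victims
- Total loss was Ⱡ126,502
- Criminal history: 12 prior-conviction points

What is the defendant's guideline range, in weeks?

156-176 weeks

Base offense level for aggravated assault: 19.
S1 applies (level before this adjustment is 19 ≥ 14, so +5): 19 + 5 = 24.
S2 applies: 24 + 2 = 26.
S3 applies: 26 − 2 = 24.
S4 applies: 24 − 4 = 20.
S5 does not apply.
S6 does not apply.
Final offense level: 20.
Criminal history: 12 prior points → Category 3 (12-13).
Level 20 falls in the 20-22 band.
Grid: Level 20-22 × Category 3 = 156-176 weeks.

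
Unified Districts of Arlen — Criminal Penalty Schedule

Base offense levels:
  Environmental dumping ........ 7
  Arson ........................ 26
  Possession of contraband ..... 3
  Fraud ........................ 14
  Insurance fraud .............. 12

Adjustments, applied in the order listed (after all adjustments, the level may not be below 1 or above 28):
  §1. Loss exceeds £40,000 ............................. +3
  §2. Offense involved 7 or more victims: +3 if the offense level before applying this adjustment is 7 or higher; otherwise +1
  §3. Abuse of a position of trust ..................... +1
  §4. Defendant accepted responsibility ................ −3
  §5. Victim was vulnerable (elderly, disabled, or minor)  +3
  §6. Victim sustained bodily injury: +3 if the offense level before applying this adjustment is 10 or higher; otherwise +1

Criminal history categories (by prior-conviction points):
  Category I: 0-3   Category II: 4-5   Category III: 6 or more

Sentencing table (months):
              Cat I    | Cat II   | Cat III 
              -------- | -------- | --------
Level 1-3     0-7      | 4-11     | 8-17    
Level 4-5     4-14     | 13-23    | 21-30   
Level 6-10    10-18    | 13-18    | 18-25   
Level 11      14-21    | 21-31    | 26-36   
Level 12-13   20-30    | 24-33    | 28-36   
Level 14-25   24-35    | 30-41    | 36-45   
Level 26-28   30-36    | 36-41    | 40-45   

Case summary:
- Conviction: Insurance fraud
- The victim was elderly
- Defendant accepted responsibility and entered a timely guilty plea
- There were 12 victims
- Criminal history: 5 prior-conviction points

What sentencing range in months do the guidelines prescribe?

Base offense level for insurance fraud: 12.
§2 applies (level before this adjustment is 12 ≥ 7, so +3): 12 + 3 = 15.
§3 does not apply.
§4 applies: 15 − 3 = 12.
§5 applies: 12 + 3 = 15.
Final offense level: 15.
Criminal history: 5 prior points → Category II (4-5).
Level 15 falls in the 14-25 band.
Grid: Level 14-25 × Category II = 30-41 months.

30-41 months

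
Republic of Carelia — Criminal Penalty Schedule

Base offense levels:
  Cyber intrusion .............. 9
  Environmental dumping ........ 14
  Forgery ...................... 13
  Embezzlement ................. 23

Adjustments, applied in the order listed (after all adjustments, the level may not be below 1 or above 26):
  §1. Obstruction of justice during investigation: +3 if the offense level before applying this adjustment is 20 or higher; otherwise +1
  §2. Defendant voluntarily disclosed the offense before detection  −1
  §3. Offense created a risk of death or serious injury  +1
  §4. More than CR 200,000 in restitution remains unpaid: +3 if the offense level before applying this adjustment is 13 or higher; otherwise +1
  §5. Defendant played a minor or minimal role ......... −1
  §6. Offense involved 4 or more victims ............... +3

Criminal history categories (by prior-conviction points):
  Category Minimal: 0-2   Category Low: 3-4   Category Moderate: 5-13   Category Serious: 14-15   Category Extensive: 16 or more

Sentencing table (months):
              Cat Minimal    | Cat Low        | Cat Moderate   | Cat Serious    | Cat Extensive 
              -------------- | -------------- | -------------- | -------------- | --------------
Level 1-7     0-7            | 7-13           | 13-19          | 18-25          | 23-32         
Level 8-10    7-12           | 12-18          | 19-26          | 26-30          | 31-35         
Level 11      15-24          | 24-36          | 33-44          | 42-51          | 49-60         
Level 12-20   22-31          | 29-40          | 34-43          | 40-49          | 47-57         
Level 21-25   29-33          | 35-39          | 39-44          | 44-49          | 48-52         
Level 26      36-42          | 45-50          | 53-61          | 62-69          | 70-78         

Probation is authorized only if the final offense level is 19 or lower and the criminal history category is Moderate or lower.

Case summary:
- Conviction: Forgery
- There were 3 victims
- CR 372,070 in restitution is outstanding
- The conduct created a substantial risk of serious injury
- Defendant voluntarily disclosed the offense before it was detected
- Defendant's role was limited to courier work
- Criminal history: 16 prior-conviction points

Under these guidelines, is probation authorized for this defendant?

Base offense level for forgery: 13.
§1 does not apply.
§2 applies: 13 − 1 = 12.
§3 applies: 12 + 1 = 13.
§4 applies (level before this adjustment is 13 ≥ 13, so +3): 13 + 3 = 16.
§5 applies: 16 − 1 = 15.
§6 does not apply.
Final offense level: 15.
Criminal history: 16 prior points → Category Extensive (16+).
Level 15 falls in the 12-20 band.
Grid: Level 12-20 × Category Extensive = 47-57 months.
Probation check: level 15 ≤ 19 and category Extensive > Moderate → not eligible.

No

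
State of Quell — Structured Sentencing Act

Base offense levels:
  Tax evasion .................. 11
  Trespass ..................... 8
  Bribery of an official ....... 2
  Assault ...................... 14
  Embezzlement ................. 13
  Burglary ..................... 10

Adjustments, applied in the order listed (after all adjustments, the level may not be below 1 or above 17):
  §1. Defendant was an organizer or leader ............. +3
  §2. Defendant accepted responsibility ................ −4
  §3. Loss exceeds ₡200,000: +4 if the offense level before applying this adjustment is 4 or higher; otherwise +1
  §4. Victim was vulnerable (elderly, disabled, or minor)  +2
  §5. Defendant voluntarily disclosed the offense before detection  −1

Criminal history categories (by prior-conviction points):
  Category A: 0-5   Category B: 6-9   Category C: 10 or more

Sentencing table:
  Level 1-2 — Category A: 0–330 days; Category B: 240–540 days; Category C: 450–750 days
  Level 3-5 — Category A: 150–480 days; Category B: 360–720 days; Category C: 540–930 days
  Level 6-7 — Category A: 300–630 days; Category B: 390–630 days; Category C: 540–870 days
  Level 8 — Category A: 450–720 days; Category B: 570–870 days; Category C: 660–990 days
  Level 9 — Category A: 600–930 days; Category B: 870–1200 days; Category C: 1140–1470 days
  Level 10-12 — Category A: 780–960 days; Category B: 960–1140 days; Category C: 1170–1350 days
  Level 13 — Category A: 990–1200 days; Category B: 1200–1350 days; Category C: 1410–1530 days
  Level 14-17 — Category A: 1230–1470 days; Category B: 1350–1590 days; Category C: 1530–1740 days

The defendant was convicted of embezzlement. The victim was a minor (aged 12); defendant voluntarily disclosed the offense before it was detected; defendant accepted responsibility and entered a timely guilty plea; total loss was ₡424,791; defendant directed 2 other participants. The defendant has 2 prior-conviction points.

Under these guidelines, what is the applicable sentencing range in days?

Base offense level for embezzlement: 13.
§1 applies: 13 + 3 = 16.
§2 applies: 16 − 4 = 12.
§3 applies (level before this adjustment is 12 ≥ 4, so +4): 12 + 4 = 16.
§4 applies: 16 + 2 = 18.
§5 applies: 18 − 1 = 17.
Final offense level: 17.
Criminal history: 2 prior points → Category A (0-5).
Level 17 falls in the 14-17 band.
Grid: Level 14-17 × Category A = 1230-1470 days.

1230-1470 days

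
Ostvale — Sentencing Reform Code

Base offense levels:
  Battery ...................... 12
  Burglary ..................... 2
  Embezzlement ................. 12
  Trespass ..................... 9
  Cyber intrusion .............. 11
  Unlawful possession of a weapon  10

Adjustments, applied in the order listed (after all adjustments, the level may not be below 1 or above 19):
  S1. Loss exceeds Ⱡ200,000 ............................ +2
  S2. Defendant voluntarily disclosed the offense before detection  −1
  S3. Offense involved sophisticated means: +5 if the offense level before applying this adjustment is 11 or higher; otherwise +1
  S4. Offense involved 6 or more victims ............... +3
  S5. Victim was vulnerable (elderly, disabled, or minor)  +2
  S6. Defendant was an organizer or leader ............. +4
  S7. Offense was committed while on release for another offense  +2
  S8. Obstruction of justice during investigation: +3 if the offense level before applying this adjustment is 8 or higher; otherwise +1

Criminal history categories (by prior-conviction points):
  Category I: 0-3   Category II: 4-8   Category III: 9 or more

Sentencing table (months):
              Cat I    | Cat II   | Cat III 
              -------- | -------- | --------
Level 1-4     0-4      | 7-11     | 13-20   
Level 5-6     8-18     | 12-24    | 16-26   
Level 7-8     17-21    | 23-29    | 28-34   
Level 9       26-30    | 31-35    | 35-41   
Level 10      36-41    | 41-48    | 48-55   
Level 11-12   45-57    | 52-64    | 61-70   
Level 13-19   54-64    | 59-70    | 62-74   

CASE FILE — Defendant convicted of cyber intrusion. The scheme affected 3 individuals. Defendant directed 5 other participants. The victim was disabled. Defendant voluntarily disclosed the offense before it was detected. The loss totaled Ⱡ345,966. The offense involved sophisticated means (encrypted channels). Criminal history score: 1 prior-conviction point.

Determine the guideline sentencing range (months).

Base offense level for cyber intrusion: 11.
S1 applies: 11 + 2 = 13.
S2 applies: 13 − 1 = 12.
S3 applies (level before this adjustment is 12 ≥ 11, so +5): 12 + 5 = 17.
S4 does not apply.
S5 applies: 17 + 2 = 19.
S6 applies: 19 + 4 = 23.
S8 does not apply.
Level 23 exceeds the maximum of 19; capped at 19.
Final offense level: 19.
Criminal history: 1 prior point → Category I (0-3).
Level 19 falls in the 13-19 band.
Grid: Level 13-19 × Category I = 54-64 months.

54-64 months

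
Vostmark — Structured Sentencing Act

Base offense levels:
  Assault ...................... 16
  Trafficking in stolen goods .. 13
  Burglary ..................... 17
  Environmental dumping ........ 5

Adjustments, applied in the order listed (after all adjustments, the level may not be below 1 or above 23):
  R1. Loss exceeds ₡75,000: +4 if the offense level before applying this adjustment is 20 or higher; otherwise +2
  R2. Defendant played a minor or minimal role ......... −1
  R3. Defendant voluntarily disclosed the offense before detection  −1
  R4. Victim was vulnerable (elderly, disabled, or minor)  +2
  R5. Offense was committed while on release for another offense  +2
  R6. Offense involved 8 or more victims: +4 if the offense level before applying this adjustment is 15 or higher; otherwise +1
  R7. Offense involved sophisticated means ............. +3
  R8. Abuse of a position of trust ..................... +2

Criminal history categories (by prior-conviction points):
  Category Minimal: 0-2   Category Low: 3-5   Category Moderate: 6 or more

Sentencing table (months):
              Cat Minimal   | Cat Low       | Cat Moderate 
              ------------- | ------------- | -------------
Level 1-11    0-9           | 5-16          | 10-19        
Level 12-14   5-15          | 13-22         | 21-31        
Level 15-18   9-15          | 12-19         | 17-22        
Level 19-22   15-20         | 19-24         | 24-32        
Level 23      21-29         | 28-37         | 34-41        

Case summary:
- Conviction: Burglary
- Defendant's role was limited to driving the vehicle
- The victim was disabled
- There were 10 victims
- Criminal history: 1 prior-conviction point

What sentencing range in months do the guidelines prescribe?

Base offense level for burglary: 17.
R2 applies: 17 − 1 = 16.
R4 applies: 16 + 2 = 18.
R5 does not apply.
R6 applies (level before this adjustment is 18 ≥ 15, so +4): 18 + 4 = 22.
Final offense level: 22.
Criminal history: 1 prior point → Category Minimal (0-2).
Level 22 falls in the 19-22 band.
Grid: Level 19-22 × Category Minimal = 15-20 months.

15-20 months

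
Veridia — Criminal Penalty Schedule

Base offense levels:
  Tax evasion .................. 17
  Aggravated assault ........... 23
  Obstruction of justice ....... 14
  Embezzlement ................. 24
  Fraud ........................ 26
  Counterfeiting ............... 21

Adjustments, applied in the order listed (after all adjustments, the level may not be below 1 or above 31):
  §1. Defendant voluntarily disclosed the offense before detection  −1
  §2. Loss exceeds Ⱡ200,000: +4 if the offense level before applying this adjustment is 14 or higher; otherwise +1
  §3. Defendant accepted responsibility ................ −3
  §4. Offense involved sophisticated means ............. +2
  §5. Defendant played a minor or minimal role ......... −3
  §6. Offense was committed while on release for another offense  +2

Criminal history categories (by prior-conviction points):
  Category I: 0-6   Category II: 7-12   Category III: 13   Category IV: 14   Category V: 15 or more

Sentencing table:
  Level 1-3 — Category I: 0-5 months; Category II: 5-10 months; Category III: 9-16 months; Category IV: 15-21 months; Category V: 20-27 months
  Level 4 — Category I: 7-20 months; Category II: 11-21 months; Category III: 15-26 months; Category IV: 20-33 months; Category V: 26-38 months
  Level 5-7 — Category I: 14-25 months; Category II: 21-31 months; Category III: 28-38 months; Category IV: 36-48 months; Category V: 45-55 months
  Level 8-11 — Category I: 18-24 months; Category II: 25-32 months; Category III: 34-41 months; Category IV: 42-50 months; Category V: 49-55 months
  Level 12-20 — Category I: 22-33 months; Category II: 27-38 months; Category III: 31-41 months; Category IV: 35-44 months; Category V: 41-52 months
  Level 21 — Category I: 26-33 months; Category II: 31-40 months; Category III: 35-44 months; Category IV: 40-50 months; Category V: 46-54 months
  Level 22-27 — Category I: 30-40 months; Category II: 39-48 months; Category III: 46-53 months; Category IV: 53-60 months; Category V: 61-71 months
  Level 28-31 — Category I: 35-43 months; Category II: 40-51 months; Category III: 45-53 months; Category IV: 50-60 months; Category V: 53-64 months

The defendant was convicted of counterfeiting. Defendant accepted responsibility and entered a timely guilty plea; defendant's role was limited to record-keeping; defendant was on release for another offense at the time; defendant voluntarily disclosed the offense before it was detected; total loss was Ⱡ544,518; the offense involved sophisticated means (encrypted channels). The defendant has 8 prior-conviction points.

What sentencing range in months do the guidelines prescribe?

39-48 months

Base offense level for counterfeiting: 21.
§1 applies: 21 − 1 = 20.
§2 applies (level before this adjustment is 20 ≥ 14, so +4): 20 + 4 = 24.
§3 applies: 24 − 3 = 21.
§4 applies: 21 + 2 = 23.
§5 applies: 23 − 3 = 20.
§6 applies: 20 + 2 = 22.
Final offense level: 22.
Criminal history: 8 prior points → Category II (7-12).
Level 22 falls in the 22-27 band.
Grid: Level 22-27 × Category II = 39-48 months.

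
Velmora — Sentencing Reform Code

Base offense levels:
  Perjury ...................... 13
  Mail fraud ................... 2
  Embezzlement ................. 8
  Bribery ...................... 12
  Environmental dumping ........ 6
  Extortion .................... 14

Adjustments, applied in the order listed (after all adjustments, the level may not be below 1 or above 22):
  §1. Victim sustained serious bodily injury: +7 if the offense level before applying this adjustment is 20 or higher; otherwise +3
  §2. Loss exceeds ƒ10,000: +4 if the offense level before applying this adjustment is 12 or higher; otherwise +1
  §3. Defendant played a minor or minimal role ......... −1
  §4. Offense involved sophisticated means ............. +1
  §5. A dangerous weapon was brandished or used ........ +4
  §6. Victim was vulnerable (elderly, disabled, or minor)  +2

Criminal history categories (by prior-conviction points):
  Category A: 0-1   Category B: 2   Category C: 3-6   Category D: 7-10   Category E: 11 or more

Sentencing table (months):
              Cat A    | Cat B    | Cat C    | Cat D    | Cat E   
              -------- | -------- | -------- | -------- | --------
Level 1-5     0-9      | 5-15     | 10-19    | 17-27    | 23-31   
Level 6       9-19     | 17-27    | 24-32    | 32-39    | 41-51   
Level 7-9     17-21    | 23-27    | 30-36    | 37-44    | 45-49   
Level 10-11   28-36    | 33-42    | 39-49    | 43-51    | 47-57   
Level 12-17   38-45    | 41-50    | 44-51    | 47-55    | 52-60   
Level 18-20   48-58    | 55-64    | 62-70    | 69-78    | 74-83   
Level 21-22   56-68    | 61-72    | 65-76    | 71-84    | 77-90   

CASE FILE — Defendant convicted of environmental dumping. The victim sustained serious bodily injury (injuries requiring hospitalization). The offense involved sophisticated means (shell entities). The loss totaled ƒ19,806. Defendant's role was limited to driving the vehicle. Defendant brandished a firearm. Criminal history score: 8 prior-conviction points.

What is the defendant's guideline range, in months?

Base offense level for environmental dumping: 6.
§1 applies (level before this adjustment is 6 < 20, so +3): 6 + 3 = 9.
§2 applies (level before this adjustment is 9 < 12, so +1): 9 + 1 = 10.
§3 applies: 10 − 1 = 9.
§4 applies: 9 + 1 = 10.
§5 applies: 10 + 4 = 14.
§6 does not apply.
Final offense level: 14.
Criminal history: 8 prior points → Category D (7-10).
Level 14 falls in the 12-17 band.
Grid: Level 12-17 × Category D = 47-55 months.

47-55 months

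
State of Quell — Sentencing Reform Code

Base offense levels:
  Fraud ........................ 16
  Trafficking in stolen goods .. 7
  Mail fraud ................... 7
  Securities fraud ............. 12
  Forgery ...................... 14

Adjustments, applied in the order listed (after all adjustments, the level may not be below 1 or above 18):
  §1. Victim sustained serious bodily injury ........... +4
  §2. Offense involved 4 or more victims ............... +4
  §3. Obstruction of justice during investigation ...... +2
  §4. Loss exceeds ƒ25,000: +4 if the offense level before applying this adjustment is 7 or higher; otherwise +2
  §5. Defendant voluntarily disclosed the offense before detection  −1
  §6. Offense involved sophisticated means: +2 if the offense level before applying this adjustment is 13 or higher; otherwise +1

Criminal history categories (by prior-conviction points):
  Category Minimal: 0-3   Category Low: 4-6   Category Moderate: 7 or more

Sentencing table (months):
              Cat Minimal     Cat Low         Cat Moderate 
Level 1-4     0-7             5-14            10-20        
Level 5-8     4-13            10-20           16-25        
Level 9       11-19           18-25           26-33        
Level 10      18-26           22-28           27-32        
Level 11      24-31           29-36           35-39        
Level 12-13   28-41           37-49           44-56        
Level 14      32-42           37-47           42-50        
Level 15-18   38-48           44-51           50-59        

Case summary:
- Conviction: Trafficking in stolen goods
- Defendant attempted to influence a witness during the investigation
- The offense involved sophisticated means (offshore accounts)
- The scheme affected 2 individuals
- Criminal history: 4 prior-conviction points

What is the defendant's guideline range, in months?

Base offense level for trafficking in stolen goods: 7.
§1 does not apply.
§3 applies: 7 + 2 = 9.
§6 applies (level before this adjustment is 9 < 13, so +1): 9 + 1 = 10.
Final offense level: 10.
Criminal history: 4 prior points → Category Low (4-6).
Level 10 falls in the 10 band.
Grid: Level 10 × Category Low = 22-28 months.

22-28 months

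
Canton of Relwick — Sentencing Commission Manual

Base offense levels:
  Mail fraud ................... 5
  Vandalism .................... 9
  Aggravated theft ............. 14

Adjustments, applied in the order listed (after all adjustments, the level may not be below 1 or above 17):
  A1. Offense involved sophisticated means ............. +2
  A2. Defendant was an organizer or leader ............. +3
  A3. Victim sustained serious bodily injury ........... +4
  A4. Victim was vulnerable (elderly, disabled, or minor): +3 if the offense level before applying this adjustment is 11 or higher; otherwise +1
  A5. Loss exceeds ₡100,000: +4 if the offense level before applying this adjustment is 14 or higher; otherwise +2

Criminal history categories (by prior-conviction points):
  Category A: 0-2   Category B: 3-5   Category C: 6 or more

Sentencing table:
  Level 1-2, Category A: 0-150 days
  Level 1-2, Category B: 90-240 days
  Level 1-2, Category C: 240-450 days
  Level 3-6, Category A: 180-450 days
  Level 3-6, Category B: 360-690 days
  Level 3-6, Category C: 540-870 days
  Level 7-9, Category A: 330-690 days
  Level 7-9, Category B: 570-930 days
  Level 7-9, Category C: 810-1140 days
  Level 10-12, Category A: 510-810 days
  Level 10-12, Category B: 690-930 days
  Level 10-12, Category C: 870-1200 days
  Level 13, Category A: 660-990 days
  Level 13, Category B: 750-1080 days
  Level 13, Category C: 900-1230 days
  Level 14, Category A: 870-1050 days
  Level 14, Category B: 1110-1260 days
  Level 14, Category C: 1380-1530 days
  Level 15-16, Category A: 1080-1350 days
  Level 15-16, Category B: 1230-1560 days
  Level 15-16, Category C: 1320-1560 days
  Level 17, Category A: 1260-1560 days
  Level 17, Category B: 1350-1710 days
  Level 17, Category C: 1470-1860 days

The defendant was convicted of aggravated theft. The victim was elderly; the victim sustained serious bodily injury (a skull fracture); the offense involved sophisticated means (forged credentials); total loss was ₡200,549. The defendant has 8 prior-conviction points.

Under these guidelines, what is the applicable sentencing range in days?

1470-1860 days

Base offense level for aggravated theft: 14.
A1 applies: 14 + 2 = 16.
A2 does not apply.
A3 applies: 16 + 4 = 20.
A4 applies (level before this adjustment is 20 ≥ 11, so +3): 20 + 3 = 23.
A5 applies (level before this adjustment is 23 ≥ 14, so +4): 23 + 4 = 27.
Level 27 exceeds the maximum of 17; capped at 17.
Final offense level: 17.
Criminal history: 8 prior points → Category C (6+).
Level 17 falls in the 17 band.
Grid: Level 17 × Category C = 1470-1860 days.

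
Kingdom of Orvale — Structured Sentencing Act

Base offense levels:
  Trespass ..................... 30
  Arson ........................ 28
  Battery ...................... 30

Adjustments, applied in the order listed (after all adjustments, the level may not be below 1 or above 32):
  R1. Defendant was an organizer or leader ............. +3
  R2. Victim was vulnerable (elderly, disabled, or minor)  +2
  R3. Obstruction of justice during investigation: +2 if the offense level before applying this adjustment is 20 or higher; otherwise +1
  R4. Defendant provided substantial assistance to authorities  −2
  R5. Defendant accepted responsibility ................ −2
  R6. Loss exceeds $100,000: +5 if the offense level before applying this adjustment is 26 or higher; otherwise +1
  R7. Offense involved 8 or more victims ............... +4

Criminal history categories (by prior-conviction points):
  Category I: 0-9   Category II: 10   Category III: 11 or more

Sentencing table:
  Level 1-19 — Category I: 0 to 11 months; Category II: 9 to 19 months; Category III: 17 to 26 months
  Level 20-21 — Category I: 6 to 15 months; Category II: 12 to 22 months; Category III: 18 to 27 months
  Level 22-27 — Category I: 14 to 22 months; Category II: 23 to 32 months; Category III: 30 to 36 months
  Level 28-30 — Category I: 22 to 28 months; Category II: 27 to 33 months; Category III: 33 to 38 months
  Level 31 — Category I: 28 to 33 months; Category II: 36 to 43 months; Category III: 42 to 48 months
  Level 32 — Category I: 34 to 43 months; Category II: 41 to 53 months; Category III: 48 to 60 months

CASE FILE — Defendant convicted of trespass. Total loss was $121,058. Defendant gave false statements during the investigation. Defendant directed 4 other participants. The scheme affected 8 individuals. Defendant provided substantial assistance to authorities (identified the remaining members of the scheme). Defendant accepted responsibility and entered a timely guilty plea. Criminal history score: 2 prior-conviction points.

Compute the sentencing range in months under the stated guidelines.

34-43 months

Base offense level for trespass: 30.
R1 applies: 30 + 3 = 33.
R2 does not apply.
R3 applies (level before this adjustment is 33 ≥ 20, so +2): 33 + 2 = 35.
R4 applies: 35 − 2 = 33.
R5 applies: 33 − 2 = 31.
R6 applies (level before this adjustment is 31 ≥ 26, so +5): 31 + 5 = 36.
R7 applies: 36 + 4 = 40.
Level 40 exceeds the maximum of 32; capped at 32.
Final offense level: 32.
Criminal history: 2 prior points → Category I (0-9).
Level 32 falls in the 32 band.
Grid: Level 32 × Category I = 34-43 months.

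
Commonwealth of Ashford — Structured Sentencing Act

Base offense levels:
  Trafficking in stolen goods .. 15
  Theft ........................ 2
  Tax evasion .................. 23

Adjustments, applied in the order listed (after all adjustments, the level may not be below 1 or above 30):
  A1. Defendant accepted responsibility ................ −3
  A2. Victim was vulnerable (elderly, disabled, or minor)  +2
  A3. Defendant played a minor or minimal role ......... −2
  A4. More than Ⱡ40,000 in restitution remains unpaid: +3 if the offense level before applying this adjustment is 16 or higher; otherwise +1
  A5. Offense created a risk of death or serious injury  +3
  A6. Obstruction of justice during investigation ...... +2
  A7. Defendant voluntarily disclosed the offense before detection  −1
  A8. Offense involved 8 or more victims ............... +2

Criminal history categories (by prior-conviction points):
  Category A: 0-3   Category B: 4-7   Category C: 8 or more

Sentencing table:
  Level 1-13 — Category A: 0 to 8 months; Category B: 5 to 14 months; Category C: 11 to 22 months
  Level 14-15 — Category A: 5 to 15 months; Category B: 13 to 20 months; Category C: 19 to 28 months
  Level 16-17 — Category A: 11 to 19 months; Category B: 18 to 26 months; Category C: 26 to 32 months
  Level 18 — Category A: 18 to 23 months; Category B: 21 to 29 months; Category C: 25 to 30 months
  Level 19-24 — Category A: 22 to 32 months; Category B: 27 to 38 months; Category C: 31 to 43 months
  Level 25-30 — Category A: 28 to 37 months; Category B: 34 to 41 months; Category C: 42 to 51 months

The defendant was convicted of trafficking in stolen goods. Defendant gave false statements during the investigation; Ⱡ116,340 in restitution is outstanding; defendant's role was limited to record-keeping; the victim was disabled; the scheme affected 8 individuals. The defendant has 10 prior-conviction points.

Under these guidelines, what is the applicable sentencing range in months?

31-43 months

Base offense level for trafficking in stolen goods: 15.
A1 does not apply.
A2 applies: 15 + 2 = 17.
A3 applies: 17 − 2 = 15.
A4 applies (level before this adjustment is 15 < 16, so +1): 15 + 1 = 16.
A6 applies: 16 + 2 = 18.
A8 applies: 18 + 2 = 20.
Final offense level: 20.
Criminal history: 10 prior points → Category C (8+).
Level 20 falls in the 19-24 band.
Grid: Level 19-24 × Category C = 31-43 months.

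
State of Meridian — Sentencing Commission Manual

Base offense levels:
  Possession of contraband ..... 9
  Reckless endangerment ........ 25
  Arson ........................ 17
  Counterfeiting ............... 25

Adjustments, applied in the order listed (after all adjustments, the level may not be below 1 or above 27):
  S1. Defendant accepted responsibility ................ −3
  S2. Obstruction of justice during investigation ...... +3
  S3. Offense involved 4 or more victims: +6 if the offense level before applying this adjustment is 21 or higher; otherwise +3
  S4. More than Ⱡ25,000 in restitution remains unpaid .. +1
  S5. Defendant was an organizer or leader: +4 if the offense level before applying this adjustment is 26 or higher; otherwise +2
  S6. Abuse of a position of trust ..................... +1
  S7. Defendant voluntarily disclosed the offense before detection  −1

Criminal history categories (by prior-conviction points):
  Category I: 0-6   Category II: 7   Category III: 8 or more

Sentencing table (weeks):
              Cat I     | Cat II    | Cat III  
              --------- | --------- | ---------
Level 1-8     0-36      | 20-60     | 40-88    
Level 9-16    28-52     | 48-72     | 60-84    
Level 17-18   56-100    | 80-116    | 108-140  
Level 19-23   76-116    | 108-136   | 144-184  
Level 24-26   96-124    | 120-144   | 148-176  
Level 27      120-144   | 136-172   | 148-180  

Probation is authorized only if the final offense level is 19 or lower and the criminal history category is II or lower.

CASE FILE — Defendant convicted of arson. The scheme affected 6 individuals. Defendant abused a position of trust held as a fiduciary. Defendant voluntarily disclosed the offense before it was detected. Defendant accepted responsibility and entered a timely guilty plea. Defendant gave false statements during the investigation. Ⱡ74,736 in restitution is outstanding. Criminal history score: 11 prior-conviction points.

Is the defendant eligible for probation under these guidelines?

No

Base offense level for arson: 17.
S1 applies: 17 − 3 = 14.
S2 applies: 14 + 3 = 17.
S3 applies (level before this adjustment is 17 < 21, so +3): 17 + 3 = 20.
S4 applies: 20 + 1 = 21.
S5 does not apply.
S6 applies: 21 + 1 = 22.
S7 applies: 22 − 1 = 21.
Final offense level: 21.
Criminal history: 11 prior points → Category III (8+).
Level 21 falls in the 19-23 band.
Grid: Level 19-23 × Category III = 144-184 weeks.
Probation check: level 21 > 19 and category III > II → not eligible.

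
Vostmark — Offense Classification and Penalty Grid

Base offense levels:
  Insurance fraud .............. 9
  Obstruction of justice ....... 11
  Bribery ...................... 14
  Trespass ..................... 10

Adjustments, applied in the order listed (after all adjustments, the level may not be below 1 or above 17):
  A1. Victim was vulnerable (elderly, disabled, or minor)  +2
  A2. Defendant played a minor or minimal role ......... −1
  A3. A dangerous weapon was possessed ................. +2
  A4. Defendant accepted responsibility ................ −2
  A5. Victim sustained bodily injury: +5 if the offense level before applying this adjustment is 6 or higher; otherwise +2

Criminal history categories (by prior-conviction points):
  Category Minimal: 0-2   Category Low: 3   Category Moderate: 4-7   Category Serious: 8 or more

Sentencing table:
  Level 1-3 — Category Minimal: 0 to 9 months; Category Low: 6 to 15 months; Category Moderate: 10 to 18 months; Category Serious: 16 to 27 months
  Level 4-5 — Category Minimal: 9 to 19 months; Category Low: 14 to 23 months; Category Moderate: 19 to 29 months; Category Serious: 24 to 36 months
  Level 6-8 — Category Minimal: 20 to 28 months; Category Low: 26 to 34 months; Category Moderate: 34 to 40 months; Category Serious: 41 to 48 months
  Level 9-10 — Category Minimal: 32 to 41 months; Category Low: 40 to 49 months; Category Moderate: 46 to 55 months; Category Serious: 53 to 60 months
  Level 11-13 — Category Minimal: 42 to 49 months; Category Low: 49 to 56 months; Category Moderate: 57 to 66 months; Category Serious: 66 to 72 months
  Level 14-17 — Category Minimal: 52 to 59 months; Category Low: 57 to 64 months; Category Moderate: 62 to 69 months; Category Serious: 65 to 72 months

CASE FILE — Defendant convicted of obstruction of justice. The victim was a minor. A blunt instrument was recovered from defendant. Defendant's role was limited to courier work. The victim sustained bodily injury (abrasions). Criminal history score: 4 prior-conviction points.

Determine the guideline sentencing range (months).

62-69 months

Base offense level for obstruction of justice: 11.
A1 applies: 11 + 2 = 13.
A2 applies: 13 − 1 = 12.
A3 applies: 12 + 2 = 14.
A4 does not apply.
A5 applies (level before this adjustment is 14 ≥ 6, so +5): 14 + 5 = 19.
Level 19 exceeds the maximum of 17; capped at 17.
Final offense level: 17.
Criminal history: 4 prior points → Category Moderate (4-7).
Level 17 falls in the 14-17 band.
Grid: Level 14-17 × Category Moderate = 62-69 months.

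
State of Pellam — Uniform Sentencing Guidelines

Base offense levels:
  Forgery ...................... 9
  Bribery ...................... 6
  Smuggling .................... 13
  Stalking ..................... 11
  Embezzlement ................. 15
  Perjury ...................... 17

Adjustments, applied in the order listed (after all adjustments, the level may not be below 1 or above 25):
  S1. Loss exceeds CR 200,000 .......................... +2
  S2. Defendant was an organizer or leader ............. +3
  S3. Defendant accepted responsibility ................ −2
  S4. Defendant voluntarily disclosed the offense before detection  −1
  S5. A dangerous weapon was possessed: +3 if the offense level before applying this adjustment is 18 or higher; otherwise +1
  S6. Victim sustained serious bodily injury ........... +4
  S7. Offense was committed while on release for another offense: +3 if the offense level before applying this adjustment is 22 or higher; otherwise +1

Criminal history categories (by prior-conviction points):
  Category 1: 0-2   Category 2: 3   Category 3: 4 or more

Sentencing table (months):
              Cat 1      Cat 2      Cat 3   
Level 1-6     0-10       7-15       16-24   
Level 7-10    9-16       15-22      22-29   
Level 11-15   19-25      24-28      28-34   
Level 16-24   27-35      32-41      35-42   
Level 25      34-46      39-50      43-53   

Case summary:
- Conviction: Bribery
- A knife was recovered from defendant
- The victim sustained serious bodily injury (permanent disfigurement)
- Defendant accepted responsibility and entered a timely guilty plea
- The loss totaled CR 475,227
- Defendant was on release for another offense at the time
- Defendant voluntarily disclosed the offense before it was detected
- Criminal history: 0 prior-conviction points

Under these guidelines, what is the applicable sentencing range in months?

19-25 months

Base offense level for bribery: 6.
S1 applies: 6 + 2 = 8.
S3 applies: 8 − 2 = 6.
S4 applies: 6 − 1 = 5.
S5 applies (level before this adjustment is 5 < 18, so +1): 5 + 1 = 6.
S6 applies: 6 + 4 = 10.
S7 applies (level before this adjustment is 10 < 22, so +1): 10 + 1 = 11.
Final offense level: 11.
Criminal history: 0 prior points → Category 1 (0-2).
Level 11 falls in the 11-15 band.
Grid: Level 11-15 × Category 1 = 19-25 months.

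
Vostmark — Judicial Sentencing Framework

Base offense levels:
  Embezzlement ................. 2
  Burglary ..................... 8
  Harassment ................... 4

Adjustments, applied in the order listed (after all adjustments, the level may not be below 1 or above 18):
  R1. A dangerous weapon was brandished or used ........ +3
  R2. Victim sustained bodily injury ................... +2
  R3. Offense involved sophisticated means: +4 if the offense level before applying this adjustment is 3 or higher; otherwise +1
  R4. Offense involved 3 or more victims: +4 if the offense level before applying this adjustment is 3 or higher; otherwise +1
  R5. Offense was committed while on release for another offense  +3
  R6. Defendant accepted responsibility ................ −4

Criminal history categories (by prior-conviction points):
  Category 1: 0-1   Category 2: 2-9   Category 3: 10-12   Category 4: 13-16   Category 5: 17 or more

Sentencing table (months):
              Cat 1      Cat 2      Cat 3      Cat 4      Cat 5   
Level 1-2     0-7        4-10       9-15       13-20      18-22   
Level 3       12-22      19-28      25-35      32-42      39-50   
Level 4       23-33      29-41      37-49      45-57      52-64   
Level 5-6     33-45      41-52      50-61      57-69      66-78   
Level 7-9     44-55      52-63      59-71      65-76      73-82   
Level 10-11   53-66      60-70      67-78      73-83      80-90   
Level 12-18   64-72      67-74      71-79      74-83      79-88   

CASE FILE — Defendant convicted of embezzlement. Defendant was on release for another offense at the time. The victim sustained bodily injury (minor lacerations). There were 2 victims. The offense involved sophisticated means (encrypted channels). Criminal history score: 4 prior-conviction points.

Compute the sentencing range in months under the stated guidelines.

Base offense level for embezzlement: 2.
R2 applies: 2 + 2 = 4.
R3 applies (level before this adjustment is 4 ≥ 3, so +4): 4 + 4 = 8.
R4 does not apply.
R5 applies: 8 + 3 = 11.
Final offense level: 11.
Criminal history: 4 prior points → Category 2 (2-9).
Level 11 falls in the 10-11 band.
Grid: Level 10-11 × Category 2 = 60-70 months.

60-70 months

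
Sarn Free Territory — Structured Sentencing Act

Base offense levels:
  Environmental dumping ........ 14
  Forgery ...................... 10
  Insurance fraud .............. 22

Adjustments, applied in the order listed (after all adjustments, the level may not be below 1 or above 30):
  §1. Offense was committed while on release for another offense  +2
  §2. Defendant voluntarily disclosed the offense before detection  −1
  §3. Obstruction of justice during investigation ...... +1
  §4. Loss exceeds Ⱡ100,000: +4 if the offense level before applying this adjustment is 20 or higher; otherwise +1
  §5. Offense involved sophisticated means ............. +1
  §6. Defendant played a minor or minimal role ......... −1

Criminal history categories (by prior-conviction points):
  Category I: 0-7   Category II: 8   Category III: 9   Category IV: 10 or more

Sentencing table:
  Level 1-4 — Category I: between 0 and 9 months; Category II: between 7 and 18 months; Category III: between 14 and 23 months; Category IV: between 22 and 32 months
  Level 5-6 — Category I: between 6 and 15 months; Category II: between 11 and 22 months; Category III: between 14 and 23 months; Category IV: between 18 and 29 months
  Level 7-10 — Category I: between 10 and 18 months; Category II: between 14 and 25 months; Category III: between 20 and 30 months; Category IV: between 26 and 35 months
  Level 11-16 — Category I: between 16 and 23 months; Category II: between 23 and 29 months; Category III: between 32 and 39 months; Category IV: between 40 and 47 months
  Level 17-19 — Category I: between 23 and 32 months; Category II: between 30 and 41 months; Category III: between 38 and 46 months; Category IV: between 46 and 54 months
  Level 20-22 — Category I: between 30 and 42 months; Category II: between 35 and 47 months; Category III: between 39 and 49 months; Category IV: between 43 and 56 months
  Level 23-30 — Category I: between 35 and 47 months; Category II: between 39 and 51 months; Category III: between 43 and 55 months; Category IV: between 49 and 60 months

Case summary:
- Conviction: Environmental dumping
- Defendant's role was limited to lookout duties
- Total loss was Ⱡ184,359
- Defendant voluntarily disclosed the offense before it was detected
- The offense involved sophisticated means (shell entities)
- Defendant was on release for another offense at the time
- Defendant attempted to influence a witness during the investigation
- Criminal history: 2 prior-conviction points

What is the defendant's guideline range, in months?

Base offense level for environmental dumping: 14.
§1 applies: 14 + 2 = 16.
§2 applies: 16 − 1 = 15.
§3 applies: 15 + 1 = 16.
§4 applies (level before this adjustment is 16 < 20, so +1): 16 + 1 = 17.
§5 applies: 17 + 1 = 18.
§6 applies: 18 − 1 = 17.
Final offense level: 17.
Criminal history: 2 prior points → Category I (0-7).
Level 17 falls in the 17-19 band.
Grid: Level 17-19 × Category I = 23-32 months.

23-32 months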